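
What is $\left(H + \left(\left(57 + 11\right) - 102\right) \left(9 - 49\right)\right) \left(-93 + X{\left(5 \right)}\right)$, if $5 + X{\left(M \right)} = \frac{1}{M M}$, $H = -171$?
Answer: $- \frac{2911861}{25} \approx -1.1647 \cdot 10^{5}$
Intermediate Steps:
$X{\left(M \right)} = -5 + \frac{1}{M^{2}}$ ($X{\left(M \right)} = -5 + \frac{1}{M M} = -5 + \frac{1}{M^{2}}$)
$\left(H + \left(\left(57 + 11\right) - 102\right) \left(9 - 49\right)\right) \left(-93 + X{\left(5 \right)}\right) = \left(-171 + \left(\left(57 + 11\right) - 102\right) \left(9 - 49\right)\right) \left(-93 - \left(5 - \frac{1}{25}\right)\right) = \left(-171 + \left(68 - 102\right) \left(-40\right)\right) \left(-93 + \left(-5 + \frac{1}{25}\right)\right) = \left(-171 - -1360\right) \left(-93 - \frac{124}{25}\right) = \left(-171 + 1360\right) \left(- \frac{2449}{25}\right) = 1189 \left(- \frac{2449}{25}\right) = - \frac{2911861}{25}$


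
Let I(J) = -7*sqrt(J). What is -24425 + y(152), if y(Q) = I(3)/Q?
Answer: -24425 - 7*sqrt(3)/152 ≈ -24425.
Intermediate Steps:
y(Q) = -7*sqrt(3)/Q (y(Q) = (-7*sqrt(3))/Q = -7*sqrt(3)/Q)
-24425 + y(152) = -24425 - 7*sqrt(3)/152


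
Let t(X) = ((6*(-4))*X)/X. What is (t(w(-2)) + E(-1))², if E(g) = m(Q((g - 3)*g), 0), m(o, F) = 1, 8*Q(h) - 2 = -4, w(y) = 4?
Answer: 529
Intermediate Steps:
Q(h) = -¼ (Q(h) = ¼ + (⅛)*(-4) = ¼ - ½ = -¼)
t(X) = -24 (t(X) = (-24*X)/X = -24)
E(g) = 1
(t(w(-2)) + E(-1))² = (-24 + 1)² = (-23)² = 529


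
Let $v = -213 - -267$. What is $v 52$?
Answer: $2808$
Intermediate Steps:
$v = 54$ ($v = -213 + 267 = 54$)
$v 52 = 54 \cdot 52 = 2808$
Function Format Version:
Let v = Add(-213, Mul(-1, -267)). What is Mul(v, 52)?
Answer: 2808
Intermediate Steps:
v = 54 (v = Add(-213, 267) = 54)
Mul(v, 52) = Mul(54, 52) = 2808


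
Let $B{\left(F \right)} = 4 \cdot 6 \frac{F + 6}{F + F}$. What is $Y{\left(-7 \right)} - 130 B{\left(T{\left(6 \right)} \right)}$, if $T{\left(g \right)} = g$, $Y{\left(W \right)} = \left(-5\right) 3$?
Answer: $-3135$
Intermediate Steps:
$Y{\left(W \right)} = -15$
$B{\left(F \right)} = \frac{12 \left(6 + F\right)}{F}$ ($B{\left(F \right)} = 24 \frac{6 + F}{2 F} = \frac{12 \left(6 + F\right)}{F}$)
$Y{\left(-7 \right)} - 130 B{\left(T{\left(6 \right)} \right)} = -15 - 130 \left(12 + \frac{72}{6}\right) = -15 - 130 \left(12 + 72 \cdot \frac{1}{6}\right) = -15 - 130 \left(12 + 12\right) = -15 - 3120 = -3135$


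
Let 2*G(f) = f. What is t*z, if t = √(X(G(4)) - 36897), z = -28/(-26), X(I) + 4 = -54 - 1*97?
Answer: 28*I*√9263/13 ≈ 207.3*I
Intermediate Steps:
G(f) = f/2
X(I) = -155 (X(I) = -4 + (-54 - 1*97) = -4 + (-54 - 97) = -4 - 151 = -155)
z = 14/13 (z = -28*(-1/26) = 14/13 ≈ 1.0769)
t = 2*I*√9263 (t = √(-155 - 36897) = √(-37052) = 2*I*√9263 ≈ 192.49*I)
t*z = (2*I*√9263)*(14/13) = 28*I*√9263/13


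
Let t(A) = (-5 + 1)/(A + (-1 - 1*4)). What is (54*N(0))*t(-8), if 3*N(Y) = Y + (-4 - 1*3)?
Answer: -504/13 ≈ -38.769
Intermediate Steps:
N(Y) = -7/3 + Y/3 (N(Y) = (Y + (-4 - 1*3))/3 = (Y + (-4 - 3))/3 = (Y - 7)/3 = (-7 + Y)/3 = -7/3 + Y/3)
t(A) = -4/(-5 + A) (t(A) = -4/(A + (-1 - 4)) = -4/(A - 5) = -4/(-5 + A))
(54*N(0))*t(-8) = (54*(-7/3 + (⅓)*0))*(-4/(-5 - 8)) = (54*(-7/3 + 0))*(-4/(-13)) = (54*(-7/3))*(-4*(-1/13)) = -126*4/13 = -504/13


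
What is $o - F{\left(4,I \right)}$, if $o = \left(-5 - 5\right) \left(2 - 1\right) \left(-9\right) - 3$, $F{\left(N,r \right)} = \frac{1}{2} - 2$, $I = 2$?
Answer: $\frac{177}{2} \approx 88.5$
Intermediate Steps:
$F{\left(N,r \right)} = - \frac{3}{2}$ ($F{\left(N,r \right)} = \frac{1}{2} - 2 = - \frac{3}{2}$)
$o = 87$ ($o = \left(-10\right) 1 \left(-9\right) - 3 = \left(-10\right) \left(-9\right) - 3 = 90 - 3 = 87$)
$o - F{\left(4,I \right)} = 87 - - \frac{3}{2} = 87 + \frac{3}{2} = \frac{177}{2}$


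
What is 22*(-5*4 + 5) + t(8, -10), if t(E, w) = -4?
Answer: -334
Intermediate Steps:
22*(-5*4 + 5) + t(8, -10) = 22*(-5*4 + 5) - 4 = 22*(-20 + 5) - 4 = 22*(-15) - 4 = -330 - 4 = -334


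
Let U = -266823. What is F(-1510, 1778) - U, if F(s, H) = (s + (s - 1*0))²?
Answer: 9387223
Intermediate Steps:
F(s, H) = 4*s² (F(s, H) = (s + (s + 0))² = (s + s)² = (2*s)² = 4*s²)
F(-1510, 1778) - U = 4*(-1510)² - 1*(-266823) = 4*2280100 + 266823 = 9120400 + 266823 = 9387223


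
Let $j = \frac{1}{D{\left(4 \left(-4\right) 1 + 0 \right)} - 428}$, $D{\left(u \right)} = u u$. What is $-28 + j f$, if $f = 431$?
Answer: $- \frac{5247}{172} \approx -30.506$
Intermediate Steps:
$D{\left(u \right)} = u^{2}$
$j = - \frac{1}{172}$ ($j = \frac{1}{\left(4 \left(-4\right) 1 + 0\right)^{2} - 428} = \frac{1}{\left(\left(-16\right) 1 + 0\right)^{2} - 428} = \frac{1}{\left(-16 + 0\right)^{2} - 428} = \frac{1}{\left(-16\right)^{2} - 428} = \frac{1}{256 - 428} = \frac{1}{-172} = - \frac{1}{172} \approx -0.005814$)
$-28 + j f = -28 - \frac{431}{172} = - \frac{5247}{172}$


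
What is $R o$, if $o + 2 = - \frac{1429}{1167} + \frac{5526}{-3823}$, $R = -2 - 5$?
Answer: $\frac{145843537}{4461441} \approx 32.69$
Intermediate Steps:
$R = -7$ ($R = -2 - 5 = -7$)
$o = - \frac{20834791}{4461441}$ ($o = -2 + \left(- \frac{1429}{1167} + \frac{5526}{-3823}\right) = -2 + \left(\left(-1429\right) \frac{1}{1167} + 5526 \left(- \frac{1}{3823}\right)\right) = -2 - \frac{11911909}{4461441} = - \frac{20834791}{4461441} \approx -4.67$)
$R o = \left(-7\right) \left(- \frac{20834791}{4461441}\right) = \frac{145843537}{4461441}$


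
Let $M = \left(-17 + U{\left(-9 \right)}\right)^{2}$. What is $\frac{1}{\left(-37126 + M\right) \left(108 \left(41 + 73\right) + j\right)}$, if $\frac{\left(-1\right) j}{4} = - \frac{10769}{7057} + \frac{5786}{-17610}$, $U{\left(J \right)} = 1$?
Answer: $- \frac{4142459}{1881575098172032} \approx -2.2016 \cdot 10^{-9}$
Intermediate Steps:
$j = \frac{460947784}{62136885}$ ($j = - 4 \left(- \frac{10769}{7057} + \frac{5786}{-17610}\right) = - 4 \left(\left(-10769\right) \frac{1}{7057} + 5786 \left(- \frac{1}{17610}\right)\right) = - 4 \left(- \frac{10769}{7057} - \frac{2893}{8805}\right) = \left(-4\right) \left(- \frac{115236946}{62136885}\right) = \frac{460947784}{62136885} \approx 7.4183$)
$M = 256$ ($M = \left(-17 + 1\right)^{2} = \left(-16\right)^{2} = 256$)
$\frac{1}{\left(-37126 + M\right) \left(108 \left(41 + 73\right) + j\right)} = \frac{1}{\left(-37126 + 256\right) \left(108 \left(41 + 73\right) + \frac{460947784}{62136885}\right)} = \frac{1}{\left(-36870\right) \left(108 \cdot 114 + \frac{460947784}{62136885}\right)} = \frac{1}{\left(-36870\right) \left(12312 + \frac{460947784}{62136885}\right)} = \frac{1}{\left(-36870\right) \frac{765490275904}{62136885}} = \frac{1}{- \frac{1881575098172032}{4142459}} = - \frac{4142459}{1881575098172032}$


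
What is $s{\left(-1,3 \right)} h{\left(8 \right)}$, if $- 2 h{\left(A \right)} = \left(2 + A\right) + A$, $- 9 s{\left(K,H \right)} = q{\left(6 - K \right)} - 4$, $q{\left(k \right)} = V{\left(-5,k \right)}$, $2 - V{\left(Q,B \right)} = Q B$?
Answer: $33$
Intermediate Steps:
$V{\left(Q,B \right)} = 2 - B Q$ ($V{\left(Q,B \right)} = 2 - Q B = 2 - B Q$)
$q{\left(k \right)} = 2 + 5 k$ ($q{\left(k \right)} = 2 - k \left(-5\right) = 2 + 5 k$)
$s{\left(K,H \right)} = - \frac{28}{9} + \frac{5 K}{9}$ ($s{\left(K,H \right)} = - \frac{\left(2 + 5 \left(6 - K\right)\right) - 4}{9} = - \frac{\left(2 - \left(-30 + 5 K\right)\right) - 4}{9} = - \frac{\left(32 - 5 K\right) - 4}{9} = - \frac{28 - 5 K}{9} = - \frac{28}{9} + \frac{5 K}{9}$)
$h{\left(A \right)} = -1 - A$ ($h{\left(A \right)} = - \frac{\left(2 + A\right) + A}{2} = - \frac{2 + 2 A}{2} = -1 - A$)
$s{\left(-1,3 \right)} h{\left(8 \right)} = \left(- \frac{28}{9} + \frac{5}{9} \left(-1\right)\right) \left(-1 - 8\right) = \left(- \frac{28}{9} - \frac{5}{9}\right) \left(-1 - 8\right) = \left(- \frac{11}{3}\right) \left(-9\right) = 33$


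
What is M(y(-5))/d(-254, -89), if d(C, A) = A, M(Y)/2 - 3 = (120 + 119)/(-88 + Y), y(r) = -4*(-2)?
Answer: -1/3560 ≈ -0.00028090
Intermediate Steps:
y(r) = 8
M(Y) = 6 + 478/(-88 + Y) (M(Y) = 6 + 2*((120 + 119)/(-88 + Y)) = 6 + 2*(239/(-88 + Y)) = 6 + 478/(-88 + Y))
M(y(-5))/d(-254, -89) = (2*(-25 + 3*8)/(-88 + 8))/(-89) = (2*(-25 + 24)/(-80))*(-1/89) = (2*(-1/80)*(-1))*(-1/89) = (1/40)*(-1/89) = -1/3560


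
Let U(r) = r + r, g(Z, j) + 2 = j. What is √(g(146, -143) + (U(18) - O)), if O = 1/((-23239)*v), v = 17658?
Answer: I*√226599723664446814/45594918 ≈ 10.44*I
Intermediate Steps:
g(Z, j) = -2 + j
U(r) = 2*r
O = -1/410354262 (O = 1/(-23239*17658) = -1/23239*1/17658 = -1/410354262 ≈ -2.4369e-9)
√(g(146, -143) + (U(18) - O)) = √((-2 - 143) + (2*18 - 1*(-1/410354262))) = √(-145 + (36 + 1/410354262)) = √(-145 + 14772753433/410354262) = √(-44728614557/410354262) = I*√226599723664446814/45594918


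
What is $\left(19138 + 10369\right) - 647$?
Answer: $28860$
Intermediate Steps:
$\left(19138 + 10369\right) - 647 = 29507 - 647 = 28860$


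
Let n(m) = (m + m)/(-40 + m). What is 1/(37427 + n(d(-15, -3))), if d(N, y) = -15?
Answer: 11/411703 ≈ 2.6718e-5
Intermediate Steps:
n(m) = 2*m/(-40 + m) (n(m) = (2*m)/(-40 + m) = 2*m/(-40 + m))
1/(37427 + n(d(-15, -3))) = 1/(37427 + 2*(-15)/(-40 - 15)) = 1/(37427 + 2*(-15)/(-55)) = 1/(37427 + 2*(-15)*(-1/55)) = 1/(37427 + 6/11) = 1/(411703/11) = 11/411703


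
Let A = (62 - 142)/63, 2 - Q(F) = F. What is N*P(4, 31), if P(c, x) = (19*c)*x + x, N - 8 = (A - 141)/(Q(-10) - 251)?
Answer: 44131879/2151 ≈ 20517.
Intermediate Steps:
Q(F) = 2 - F
A = -80/63 (A = -80*1/63 = -80/63 ≈ -1.2698)
N = 129419/15057 (N = 8 + (-80/63 - 141)/((2 - 1*(-10)) - 251) = 8 - 8963/(63*((2 + 10) - 251)) = 8 - 8963/(63*(12 - 251)) = 8 - 8963/63/(-239) = 8 - 8963/63*(-1/239) = 8 + 8963/15057 = 129419/15057 ≈ 8.5953)
P(c, x) = x + 19*c*x (P(c, x) = 19*c*x + x = x + 19*c*x)
N*P(4, 31) = 129419*(31*(1 + 19*4))/15057 = 129419*(31*(1 + 76))/15057 = 129419*(31*77)/15057 = (129419/15057)*2387 = 44131879/2151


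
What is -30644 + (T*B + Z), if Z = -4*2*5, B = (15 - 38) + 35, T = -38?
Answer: -31140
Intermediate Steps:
B = 12 (B = -23 + 35 = 12)
Z = -40 (Z = -8*5 = -40)
-30644 + (T*B + Z) = -30644 + (-38*12 - 40) = -30644 + (-456 - 40) = -30644 - 496 = -31140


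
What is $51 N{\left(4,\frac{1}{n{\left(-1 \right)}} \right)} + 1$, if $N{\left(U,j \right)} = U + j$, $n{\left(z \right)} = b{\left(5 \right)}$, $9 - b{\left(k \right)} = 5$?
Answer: $\frac{871}{4} \approx 217.75$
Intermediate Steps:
$b{\left(k \right)} = 4$ ($b{\left(k \right)} = 9 - 5 = 4$)
$n{\left(z \right)} = 4$
$51 N{\left(4,\frac{1}{n{\left(-1 \right)}} \right)} + 1 = 51 \left(4 + \frac{1}{4}\right) + 1 = 51 \cdot \frac{17}{4} + 1 = \frac{867}{4} + 1 = \frac{871}{4}$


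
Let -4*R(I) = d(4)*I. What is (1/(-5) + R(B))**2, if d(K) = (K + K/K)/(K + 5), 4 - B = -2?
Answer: 961/900 ≈ 1.0678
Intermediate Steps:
B = 6 (B = 4 - 1*(-2) = 4 + 2 = 6)
d(K) = (1 + K)/(5 + K) (d(K) = (K + 1)/(5 + K) = (1 + K)/(5 + K))
R(I) = -5*I/36 (R(I) = -(1 + 4)/(5 + 4)*I/4 = -5/9*I/4 = -(1/9)*5*I/4 = -5*I/36)
(1/(-5) + R(B))**2 = (1/(-5) - 5/36*6)**2 = (-1/5 - 5/6)**2 = (-31/30)**2 = 961/900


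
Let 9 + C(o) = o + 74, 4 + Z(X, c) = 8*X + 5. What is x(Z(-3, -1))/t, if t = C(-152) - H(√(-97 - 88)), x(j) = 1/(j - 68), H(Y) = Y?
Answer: 87/705614 - I*√185/705614 ≈ 0.0001233 - 1.9276e-5*I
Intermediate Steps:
Z(X, c) = 1 + 8*X (Z(X, c) = -4 + (8*X + 5) = -4 + (5 + 8*X) = 1 + 8*X)
C(o) = 65 + o (C(o) = -9 + (o + 74) = -9 + (74 + o) = 65 + o)
x(j) = 1/(-68 + j)
t = -87 - I*√185 (t = (65 - 152) - √(-97 - 88) = -87 - √(-185) = -87 - I*√185 ≈ -87.0 - 13.601*I)
x(Z(-3, -1))/t = 1/((-68 + (1 + 8*(-3)))*(-87 - I*√185)) = 1/((-68 + (1 - 24))*(-87 - I*√185)) = 1/((-68 - 23)*(-87 - I*√185)) = 1/((-91)*(-87 - I*√185)) = -1/(91*(-87 - I*√185))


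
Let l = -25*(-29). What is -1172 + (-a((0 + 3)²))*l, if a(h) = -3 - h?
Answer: 7528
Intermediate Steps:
l = 725
-1172 + (-a((0 + 3)²))*l = -1172 - (-3 - (0 + 3)²)*725 = -1172 - (-3 - 1*3²)*725 = -1172 - (-3 - 1*9)*725 = -1172 - (-3 - 9)*725 = -1172 - 1*(-12)*725 = -1172 + 12*725 = -1172 + 8700 = 7528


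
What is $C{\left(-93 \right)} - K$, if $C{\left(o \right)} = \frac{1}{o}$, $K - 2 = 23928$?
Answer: $- \frac{2225491}{93} \approx -23930.0$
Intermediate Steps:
$K = 23930$ ($K = 2 + 23928 = 23930$)
$C{\left(-93 \right)} - K = \frac{1}{-93} - 23930 = - \frac{1}{93} - 23930 = - \frac{2225491}{93}$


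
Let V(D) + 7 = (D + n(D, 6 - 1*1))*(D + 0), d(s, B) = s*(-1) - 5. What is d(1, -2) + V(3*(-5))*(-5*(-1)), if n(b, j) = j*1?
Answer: 709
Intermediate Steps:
n(b, j) = j
d(s, B) = -5 - s (d(s, B) = -s - 5 = -5 - s)
V(D) = -7 + D*(5 + D) (V(D) = -7 + (D + (6 - 1*1))*(D + 0) = -7 + (D + (6 - 1))*D = -7 + (D + 5)*D = -7 + (5 + D)*D = -7 + D*(5 + D))
d(1, -2) + V(3*(-5))*(-5*(-1)) = (-5 - 1*1) + (-7 + (3*(-5))² + 5*(3*(-5)))*(-5*(-1)) = (-5 - 1) + (-7 + (-15)² + 5*(-15))*5 = -6 + (-7 + 225 - 75)*5 = -6 + 143*5 = -6 + 715 = 709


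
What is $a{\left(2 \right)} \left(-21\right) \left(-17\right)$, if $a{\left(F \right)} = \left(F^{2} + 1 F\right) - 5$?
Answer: $357$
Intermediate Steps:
$a{\left(F \right)} = -5 + F + F^{2}$ ($a{\left(F \right)} = \left(F^{2} + F\right) - 5 = \left(F + F^{2}\right) - 5 = -5 + F + F^{2}$)
$a{\left(2 \right)} \left(-21\right) \left(-17\right) = \left(-5 + 2 + 2^{2}\right) \left(-21\right) \left(-17\right) = \left(-5 + 2 + 4\right) \left(-21\right) \left(-17\right) = 1 \left(-21\right) \left(-17\right) = \left(-21\right) \left(-17\right) = 357$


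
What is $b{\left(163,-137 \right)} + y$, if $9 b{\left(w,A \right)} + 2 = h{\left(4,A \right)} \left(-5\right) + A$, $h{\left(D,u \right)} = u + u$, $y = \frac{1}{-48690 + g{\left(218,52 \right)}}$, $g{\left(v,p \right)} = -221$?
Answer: $\frac{60209432}{440199} \approx 136.78$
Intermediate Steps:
$y = - \frac{1}{48911}$ ($y = \frac{1}{-48690 - 221} = \frac{1}{-48911} = - \frac{1}{48911} \approx -2.0445 \cdot 10^{-5}$)
$h{\left(D,u \right)} = 2 u$
$b{\left(w,A \right)} = - \frac{2}{9} - A$ ($b{\left(w,A \right)} = - \frac{2}{9} + \frac{2 A \left(-5\right) + A}{9} = - \frac{2}{9} + \frac{- 10 A + A}{9} = - \frac{2}{9} + \frac{\left(-9\right) A}{9} = - \frac{2}{9} - A$)
$b{\left(163,-137 \right)} + y = \left(- \frac{2}{9} - -137\right) - \frac{1}{48911} = \left(- \frac{2}{9} + 137\right) - \frac{1}{48911} = \frac{1231}{9} - \frac{1}{48911} = \frac{60209432}{440199}$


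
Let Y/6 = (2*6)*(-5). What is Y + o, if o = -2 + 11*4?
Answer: -318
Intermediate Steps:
o = 42 (o = -2 + 44 = 42)
Y = -360 (Y = 6*((2*6)*(-5)) = 6*(12*(-5)) = 6*(-60) = -360)
Y + o = -360 + 42 = -318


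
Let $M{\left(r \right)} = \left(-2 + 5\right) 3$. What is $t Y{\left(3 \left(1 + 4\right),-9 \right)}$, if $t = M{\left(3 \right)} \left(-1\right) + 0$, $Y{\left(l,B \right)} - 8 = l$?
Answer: $-207$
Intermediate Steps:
$Y{\left(l,B \right)} = 8 + l$
$M{\left(r \right)} = 9$ ($M{\left(r \right)} = 3 \cdot 3 = 9$)
$t = -9$ ($t = 9 \left(-1\right) + 0 = -9 + 0 = -9$)
$t Y{\left(3 \left(1 + 4\right),-9 \right)} = - 9 \left(8 + 3 \left(1 + 4\right)\right) = - 9 \left(8 + 3 \cdot 5\right) = - 9 \left(8 + 15\right) = \left(-9\right) 23 = -207$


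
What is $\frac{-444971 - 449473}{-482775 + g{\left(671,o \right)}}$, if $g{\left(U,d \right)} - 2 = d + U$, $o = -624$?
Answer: $\frac{447222}{241363} \approx 1.8529$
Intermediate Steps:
$g{\left(U,d \right)} = 2 + U + d$ ($g{\left(U,d \right)} = 2 + \left(d + U\right) = 2 + \left(U + d\right) = 2 + U + d$)
$\frac{-444971 - 449473}{-482775 + g{\left(671,o \right)}} = \frac{-444971 - 449473}{-482775 + \left(2 + 671 - 624\right)} = - \frac{894444}{-482775 + 49} = - \frac{894444}{-482726} = \left(-894444\right) \left(- \frac{1}{482726}\right) = \frac{447222}{241363}$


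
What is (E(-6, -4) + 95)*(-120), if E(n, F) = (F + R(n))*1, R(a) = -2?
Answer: -10680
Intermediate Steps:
E(n, F) = -2 + F (E(n, F) = (F - 2)*1 = (-2 + F)*1 = -2 + F)
(E(-6, -4) + 95)*(-120) = ((-2 - 4) + 95)*(-120) = (-6 + 95)*(-120) = 89*(-120) = -10680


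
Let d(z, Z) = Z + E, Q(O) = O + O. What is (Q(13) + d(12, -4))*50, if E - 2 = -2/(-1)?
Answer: 1300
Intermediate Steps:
Q(O) = 2*O
E = 4 (E = 2 - 2/(-1) = 2 - 2*(-1) = 2 + 2 = 4)
d(z, Z) = 4 + Z (d(z, Z) = Z + 4 = 4 + Z)
(Q(13) + d(12, -4))*50 = (2*13 + (4 - 4))*50 = (26 + 0)*50 = 26*50 = 1300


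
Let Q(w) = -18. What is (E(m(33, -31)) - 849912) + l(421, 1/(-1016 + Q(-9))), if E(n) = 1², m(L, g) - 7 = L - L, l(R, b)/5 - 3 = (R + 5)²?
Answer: 57484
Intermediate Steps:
l(R, b) = 15 + 5*(5 + R)² (l(R, b) = 15 + 5*(R + 5)² = 15 + 5*(5 + R)²)
m(L, g) = 7 (m(L, g) = 7 + (L - L) = 7 + 0 = 7)
E(n) = 1
(E(m(33, -31)) - 849912) + l(421, 1/(-1016 + Q(-9))) = (1 - 849912) + (15 + 5*(5 + 421)²) = -849911 + (15 + 5*426²) = -849911 + (15 + 5*181476) = -849911 + (15 + 907380) = -849911 + 907395 = 57484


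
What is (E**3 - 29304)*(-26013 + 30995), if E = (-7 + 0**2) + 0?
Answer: -147701354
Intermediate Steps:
E = -7 (E = (-7 + 0) + 0 = -7 + 0 = -7)
(E**3 - 29304)*(-26013 + 30995) = ((-7)**3 - 29304)*(-26013 + 30995) = (-343 - 29304)*4982 = -29647*4982 = -147701354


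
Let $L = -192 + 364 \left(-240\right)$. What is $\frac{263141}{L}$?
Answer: $- \frac{263141}{87552} \approx -3.0055$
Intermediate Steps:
$L = -87552$ ($L = -192 - 87360 = -87552$)
$\frac{263141}{L} = \frac{263141}{-87552} = 263141 \left(- \frac{1}{87552}\right) = - \frac{263141}{87552}$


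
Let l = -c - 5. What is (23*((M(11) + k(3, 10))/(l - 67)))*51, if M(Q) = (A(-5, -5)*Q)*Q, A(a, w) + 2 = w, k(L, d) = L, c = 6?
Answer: 165002/13 ≈ 12692.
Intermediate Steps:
l = -11 (l = -1*6 - 5 = -6 - 5 = -11)
A(a, w) = -2 + w
M(Q) = -7*Q**2 (M(Q) = ((-2 - 5)*Q)*Q = (-7*Q)*Q = -7*Q**2)
(23*((M(11) + k(3, 10))/(l - 67)))*51 = (23*((-7*11**2 + 3)/(-11 - 67)))*51 = (23*((-7*121 + 3)/(-78)))*51 = (23*((-847 + 3)*(-1/78)))*51 = (23*(-844*(-1/78)))*51 = (23*(422/39))*51 = (9706/39)*51 = 165002/13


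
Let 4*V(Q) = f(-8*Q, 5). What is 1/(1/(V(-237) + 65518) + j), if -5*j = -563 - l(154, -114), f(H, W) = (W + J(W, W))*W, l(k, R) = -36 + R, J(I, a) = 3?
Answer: 327640/27063069 ≈ 0.012107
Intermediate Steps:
f(H, W) = W*(3 + W) (f(H, W) = (W + 3)*W = (3 + W)*W = W*(3 + W))
j = 413/5 (j = -(-563 - (-36 - 114))/5 = -(-563 - 1*(-150))/5 = -(-563 + 150)/5 = -⅕*(-413) = 413/5 ≈ 82.600)
V(Q) = 10 (V(Q) = (5*(3 + 5))/4 = (5*8)/4 = (¼)*40 = 10)
1/(1/(V(-237) + 65518) + j) = 1/(1/(10 + 65518) + 413/5) = 1/(1/65528 + 413/5) = 1/(27063069/327640) = 327640/27063069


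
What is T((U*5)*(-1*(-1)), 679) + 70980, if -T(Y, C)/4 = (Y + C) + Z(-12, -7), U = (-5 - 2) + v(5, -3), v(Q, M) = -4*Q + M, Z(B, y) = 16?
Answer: 68800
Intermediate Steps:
v(Q, M) = M - 4*Q
U = -30 (U = (-5 - 2) + (-3 - 4*5) = -7 + (-3 - 20) = -7 - 23 = -30)
T(Y, C) = -64 - 4*C - 4*Y (T(Y, C) = -4*((Y + C) + 16) = -4*((C + Y) + 16) = -4*(16 + C + Y) = -64 - 4*C - 4*Y)
T((U*5)*(-1*(-1)), 679) + 70980 = (-64 - 4*679 - 4*(-30*5)*(-1*(-1))) + 70980 = (-64 - 2716 - (-600)) + 70980 = (-64 - 2716 - 4*(-150)) + 70980 = (-64 - 2716 + 600) + 70980 = -2180 + 70980 = 68800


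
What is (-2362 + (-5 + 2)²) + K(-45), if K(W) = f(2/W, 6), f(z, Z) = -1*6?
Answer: -2359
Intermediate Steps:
f(z, Z) = -6
K(W) = -6
(-2362 + (-5 + 2)²) + K(-45) = (-2362 + (-5 + 2)²) - 6 = (-2362 + (-3)²) - 6 = (-2362 + 9) - 6 = -2353 - 6 = -2359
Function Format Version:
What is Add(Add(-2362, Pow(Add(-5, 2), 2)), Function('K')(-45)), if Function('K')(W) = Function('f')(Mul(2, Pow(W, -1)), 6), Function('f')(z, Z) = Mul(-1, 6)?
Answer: -2359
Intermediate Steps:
Function('f')(z, Z) = -6
Function('K')(W) = -6
Add(Add(-2362, Pow(Add(-5, 2), 2)), Function('K')(-45)) = Add(Add(-2362, Pow(Add(-5, 2), 2)), -6) = Add(Add(-2362, Pow(-3, 2)), -6) = Add(Add(-2362, 9), -6) = Add(-2353, -6) = -2359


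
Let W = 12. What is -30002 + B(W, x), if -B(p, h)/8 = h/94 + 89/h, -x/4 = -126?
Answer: -88967113/2961 ≈ -30046.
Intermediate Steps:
x = 504 (x = -4*(-126) = 504)
B(p, h) = -712/h - 4*h/47 (B(p, h) = -8*(h/94 + 89/h) = -8*(89/h + h/94) = -712/h - 4*h/47)
-30002 + B(W, x) = -30002 + (-712/504 - 4/47*504) = -30002 + (-712*1/504 - 2016/47) = -30002 + (-89/63 - 2016/47) = -30002 - 131191/2961 = -88967113/2961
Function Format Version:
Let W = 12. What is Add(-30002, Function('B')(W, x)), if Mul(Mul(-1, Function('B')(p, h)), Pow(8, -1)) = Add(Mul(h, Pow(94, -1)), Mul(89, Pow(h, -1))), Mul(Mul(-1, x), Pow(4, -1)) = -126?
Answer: Rational(-88967113, 2961) ≈ -30046.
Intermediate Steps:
x = 504 (x = Mul(-4, -126) = 504)
Function('B')(p, h) = Add(Mul(-712, Pow(h, -1)), Mul(Rational(-4, 47), h)) (Function('B')(p, h) = Mul(-8, Add(Mul(h, Pow(94, -1)), Mul(89, Pow(h, -1)))) = Mul(-8, Add(Mul(h, Rational(1, 94)), Mul(89, Pow(h, -1)))) = Mul(-8, Add(Mul(Rational(1, 94), h), Mul(89, Pow(h, -1)))) = Mul(-8, Add(Mul(89, Pow(h, -1)), Mul(Rational(1, 94), h))) = Add(Mul(-712, Pow(h, -1)), Mul(Rational(-4, 47), h)))
Add(-30002, Function('B')(W, x)) = Add(-30002, Add(Mul(-712, Pow(504, -1)), Mul(Rational(-4, 47), 504))) = Add(-30002, Add(Mul(-712, Rational(1, 504)), Rational(-2016, 47))) = Add(-30002, Add(Rational(-89, 63), Rational(-2016, 47))) = Add(-30002, Rational(-131191, 2961)) = Rational(-88967113, 2961)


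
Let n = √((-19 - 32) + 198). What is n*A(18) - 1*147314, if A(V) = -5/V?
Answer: -147314 - 35*√3/18 ≈ -1.4732e+5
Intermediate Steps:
n = 7*√3 (n = √(-51 + 198) = √147 = 7*√3 ≈ 12.124)
n*A(18) - 1*147314 = (7*√3)*(-5/18) - 1*147314 = (7*√3)*(-5*1/18) - 147314 = (7*√3)*(-5/18) - 147314 = -35*√3/18 - 147314 = -147314 - 35*√3/18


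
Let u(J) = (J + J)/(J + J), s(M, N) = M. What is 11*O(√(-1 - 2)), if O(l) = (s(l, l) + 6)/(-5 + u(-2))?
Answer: -33/2 - 11*I*√3/4 ≈ -16.5 - 4.7631*I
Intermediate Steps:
u(J) = 1 (u(J) = (2*J)/((2*J)) = (2*J)*(1/(2*J)) = 1)
O(l) = -3/2 - l/4 (O(l) = (l + 6)/(-5 + 1) = (6 + l)/(-4) = (6 + l)*(-¼) = -3/2 - l/4)
11*O(√(-1 - 2)) = 11*(-3/2 - √(-1 - 2)/4) = 11*(-3/2 - I*√3/4) = -33/2 - 11*I*√3/4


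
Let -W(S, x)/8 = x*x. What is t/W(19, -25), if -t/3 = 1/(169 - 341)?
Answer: -3/860000 ≈ -3.4884e-6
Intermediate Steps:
W(S, x) = -8*x² (W(S, x) = -8*x*x = -8*x²)
t = 3/172 (t = -3/(169 - 341) = -3/(-172) = -3*(-1/172) = 3/172 ≈ 0.017442)
t/W(19, -25) = 3/(172*((-8*(-25)²))) = 3/(172*((-8*625))) = (3/172)/(-5000) = (3/172)*(-1/5000) = -3/860000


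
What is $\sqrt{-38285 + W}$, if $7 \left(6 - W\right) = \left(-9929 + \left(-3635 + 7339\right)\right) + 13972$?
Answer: $\frac{10 i \sqrt{19299}}{7} \approx 198.46 i$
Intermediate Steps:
$W = - \frac{7705}{7}$ ($W = 6 - \frac{\left(-9929 + \left(-3635 + 7339\right)\right) + 13972}{7} = 6 - \frac{\left(-9929 + 3704\right) + 13972}{7} = 6 - \frac{-6225 + 13972}{7} = 6 - \frac{7747}{7} = - \frac{7705}{7} \approx -1100.7$)
$\sqrt{-38285 + W} = \sqrt{-38285 - \frac{7705}{7}} = \sqrt{- \frac{275700}{7}} = \frac{10 i \sqrt{19299}}{7}$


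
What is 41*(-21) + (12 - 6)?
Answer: -855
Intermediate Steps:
41*(-21) + (12 - 6) = -861 + 6 = -855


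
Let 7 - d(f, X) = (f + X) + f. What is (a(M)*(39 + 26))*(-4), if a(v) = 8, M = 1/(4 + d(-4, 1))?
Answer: -2080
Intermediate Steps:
d(f, X) = 7 - X - 2*f (d(f, X) = 7 - ((f + X) + f) = 7 - ((X + f) + f) = 7 - (X + 2*f) = 7 + (-X - 2*f) = 7 - X - 2*f)
M = 1/18 (M = 1/(4 + (7 - 1*1 - 2*(-4))) = 1/(4 + (7 - 1 + 8)) = 1/(4 + 14) = 1/18 ≈ 0.055556)
(a(M)*(39 + 26))*(-4) = (8*(39 + 26))*(-4) = (8*65)*(-4) = 520*(-4) = -2080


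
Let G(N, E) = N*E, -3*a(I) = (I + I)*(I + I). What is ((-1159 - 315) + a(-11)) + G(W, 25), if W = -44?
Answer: -8206/3 ≈ -2735.3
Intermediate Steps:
a(I) = -4*I**2/3 (a(I) = -(I + I)*(I + I)/3 = -2*I*2*I/3 = -4*I**2/3)
G(N, E) = E*N
((-1159 - 315) + a(-11)) + G(W, 25) = ((-1159 - 315) - 4/3*(-11)**2) + 25*(-44) = (-1474 - 4/3*121) - 1100 = (-1474 - 484/3) - 1100 = -4906/3 - 1100 = -8206/3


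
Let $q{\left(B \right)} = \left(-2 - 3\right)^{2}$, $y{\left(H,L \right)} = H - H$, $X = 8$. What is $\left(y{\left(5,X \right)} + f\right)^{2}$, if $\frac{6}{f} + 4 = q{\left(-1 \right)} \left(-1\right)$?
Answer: $\frac{36}{841} \approx 0.042806$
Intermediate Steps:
$y{\left(H,L \right)} = 0$
$q{\left(B \right)} = 25$ ($q{\left(B \right)} = \left(-5\right)^{2} = 25$)
$f = - \frac{6}{29}$ ($f = \frac{6}{-4 + 25 \left(-1\right)} = \frac{6}{-4 - 25} = \frac{6}{-29} = 6 \left(- \frac{1}{29}\right) = - \frac{6}{29} \approx -0.2069$)
$\left(y{\left(5,X \right)} + f\right)^{2} = \left(0 - \frac{6}{29}\right)^{2} = \left(- \frac{6}{29}\right)^{2} = \frac{36}{841}$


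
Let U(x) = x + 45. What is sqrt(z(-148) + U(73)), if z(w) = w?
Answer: I*sqrt(30) ≈ 5.4772*I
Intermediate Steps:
U(x) = 45 + x
sqrt(z(-148) + U(73)) = sqrt(-148 + (45 + 73)) = sqrt(-148 + 118) = sqrt(-30) = I*sqrt(30)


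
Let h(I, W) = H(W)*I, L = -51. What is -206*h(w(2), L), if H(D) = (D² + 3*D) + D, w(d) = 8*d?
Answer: -7900512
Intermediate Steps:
H(D) = D² + 4*D
h(I, W) = I*W*(4 + W) (h(I, W) = (W*(4 + W))*I = I*W*(4 + W))
-206*h(w(2), L) = -206*8*2*(-51)*(4 - 51) = -3296*(-51)*(-47) = -206*38352 = -7900512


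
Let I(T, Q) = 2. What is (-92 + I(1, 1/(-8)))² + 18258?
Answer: 26358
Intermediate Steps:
(-92 + I(1, 1/(-8)))² + 18258 = (-92 + 2)² + 18258 = (-90)² + 18258 = 8100 + 18258 = 26358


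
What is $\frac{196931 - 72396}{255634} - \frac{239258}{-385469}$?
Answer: $\frac{109166861487}{98538982346} \approx 1.1079$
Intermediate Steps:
$\frac{196931 - 72396}{255634} - \frac{239258}{-385469} = 124535 \cdot \frac{1}{255634} - - \frac{239258}{385469} = \frac{124535}{255634} + \frac{239258}{385469} = \frac{109166861487}{98538982346}$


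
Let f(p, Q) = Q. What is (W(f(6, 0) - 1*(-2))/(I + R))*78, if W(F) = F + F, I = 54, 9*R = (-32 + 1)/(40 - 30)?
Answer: 28080/4829 ≈ 5.8149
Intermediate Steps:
R = -31/90 (R = ((-32 + 1)/(40 - 30))/9 = (-31/10)/9 = (-31*⅒)/9 = (⅑)*(-31/10) = -31/90 ≈ -0.34444)
W(F) = 2*F
(W(f(6, 0) - 1*(-2))/(I + R))*78 = ((2*(0 - 1*(-2)))/(54 - 31/90))*78 = ((2*(0 + 2))/(4829/90))*78 = ((2*2)*(90/4829))*78 = (4*(90/4829))*78 = (360/4829)*78 = 28080/4829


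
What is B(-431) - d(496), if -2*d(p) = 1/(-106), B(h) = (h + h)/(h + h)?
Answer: 211/212 ≈ 0.99528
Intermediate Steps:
B(h) = 1 (B(h) = (2*h)/((2*h)) = (2*h)*(1/(2*h)) = 1)
d(p) = 1/212 (d(p) = -1/2/(-106) = -1/2*(-1/106) = 1/212)
B(-431) - d(496) = 1 - 1*1/212 = 1 - 1/212 = 211/212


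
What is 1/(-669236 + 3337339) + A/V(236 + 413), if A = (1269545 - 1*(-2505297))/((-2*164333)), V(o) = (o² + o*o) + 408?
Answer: -4897332136633/369536256261700190 ≈ -1.3253e-5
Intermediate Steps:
V(o) = 408 + 2*o² (V(o) = (o² + o²) + 408 = 2*o² + 408 = 408 + 2*o²)
A = -1887421/164333 (A = (1269545 + 2505297)/(-328666) = 3774842*(-1/328666) = -1887421/164333 ≈ -11.485)
1/(-669236 + 3337339) + A/V(236 + 413) = 1/(-669236 + 3337339) - 1887421/(164333*(408 + 2*(236 + 413)²)) = 1/2668103 - 1887421/(164333*(408 + 2*649²)) = 1/2668103 - 1887421/(164333*(408 + 2*421201)) = 1/2668103 - 1887421/(164333*(408 + 842402)) = 1/2668103 - 1887421/164333/842810 = 1/2668103 - 1887421/164333*1/842810 = 1/2668103 - 1887421/138501495730 = -4897332136633/369536256261700190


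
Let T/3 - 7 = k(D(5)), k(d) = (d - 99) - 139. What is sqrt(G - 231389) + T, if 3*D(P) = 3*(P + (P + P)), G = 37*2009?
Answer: -648 + 8*I*sqrt(2454) ≈ -648.0 + 396.3*I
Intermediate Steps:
G = 74333
D(P) = 3*P (D(P) = (3*(P + (P + P)))/3 = (3*(P + 2*P))/3 = (3*(3*P))/3 = (9*P)/3 = 3*P)
k(d) = -238 + d (k(d) = (-99 + d) - 139 = -238 + d)
T = -648 (T = 21 + 3*(-238 + 3*5) = 21 + 3*(-238 + 15) = 21 + 3*(-223) = 21 - 669 = -648)
sqrt(G - 231389) + T = sqrt(74333 - 231389) - 648 = sqrt(-157056) - 648 = 8*I*sqrt(2454) - 648 = -648 + 8*I*sqrt(2454)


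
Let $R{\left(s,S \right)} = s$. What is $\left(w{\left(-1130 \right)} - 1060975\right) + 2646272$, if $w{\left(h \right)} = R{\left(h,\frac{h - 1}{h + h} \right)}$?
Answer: $1584167$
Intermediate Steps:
$w{\left(h \right)} = h$
$\left(w{\left(-1130 \right)} - 1060975\right) + 2646272 = \left(-1130 - 1060975\right) + 2646272 = -1062105 + 2646272 = 1584167$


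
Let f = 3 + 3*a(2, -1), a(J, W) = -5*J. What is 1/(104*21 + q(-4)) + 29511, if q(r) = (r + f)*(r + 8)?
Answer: 60792661/2060 ≈ 29511.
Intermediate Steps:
f = -27 (f = 3 + 3*(-5*2) = 3 + 3*(-10) = 3 - 30 = -27)
q(r) = (-27 + r)*(8 + r) (q(r) = (r - 27)*(r + 8) = (-27 + r)*(8 + r))
1/(104*21 + q(-4)) + 29511 = 1/(104*21 + (-216 + (-4)² - 19*(-4))) + 29511 = 1/(2184 + (-216 + 16 + 76)) + 29511 = 1/(2184 - 124) + 29511 = 1/2060 + 29511 = 60792661/2060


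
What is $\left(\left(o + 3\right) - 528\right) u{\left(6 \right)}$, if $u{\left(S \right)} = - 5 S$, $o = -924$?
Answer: $43470$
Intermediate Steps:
$\left(\left(o + 3\right) - 528\right) u{\left(6 \right)} = \left(\left(-924 + 3\right) - 528\right) \left(\left(-5\right) 6\right) = \left(-921 - 528\right) \left(-30\right) = \left(-1449\right) \left(-30\right) = 43470$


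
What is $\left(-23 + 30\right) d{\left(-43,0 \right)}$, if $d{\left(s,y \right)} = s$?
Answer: $-301$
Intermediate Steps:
$\left(-23 + 30\right) d{\left(-43,0 \right)} = \left(-23 + 30\right) \left(-43\right) = 7 \left(-43\right) = -301$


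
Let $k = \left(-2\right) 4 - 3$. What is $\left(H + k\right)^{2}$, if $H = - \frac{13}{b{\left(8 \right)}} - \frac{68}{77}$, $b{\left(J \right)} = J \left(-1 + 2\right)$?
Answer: $\frac{69239041}{379456} \approx 182.47$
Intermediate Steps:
$b{\left(J \right)} = J$ ($b{\left(J \right)} = J 1 = J$)
$k = -11$ ($k = -8 - 3 = -11$)
$H = - \frac{1545}{616}$ ($H = - \frac{13}{8} - \frac{68}{77} = - \frac{1545}{616} \approx -2.5081$)
$\left(H + k\right)^{2} = \left(- \frac{1545}{616} - 11\right)^{2} = \left(- \frac{8321}{616}\right)^{2} = \frac{69239041}{379456}$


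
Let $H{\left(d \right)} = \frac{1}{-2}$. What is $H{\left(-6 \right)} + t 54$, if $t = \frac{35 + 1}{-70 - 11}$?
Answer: $- \frac{49}{2} \approx -24.5$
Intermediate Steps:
$H{\left(d \right)} = - \frac{1}{2}$
$t = - \frac{4}{9}$ ($t = \frac{36}{-81} = 36 \left(- \frac{1}{81}\right) = - \frac{4}{9} \approx -0.44444$)
$H{\left(-6 \right)} + t 54 = - \frac{1}{2} - 24 = - \frac{49}{2}$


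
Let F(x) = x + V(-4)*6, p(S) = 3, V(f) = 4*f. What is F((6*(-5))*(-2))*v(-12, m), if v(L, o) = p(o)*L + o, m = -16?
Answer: 1872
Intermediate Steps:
v(L, o) = o + 3*L (v(L, o) = 3*L + o = o + 3*L)
F(x) = -96 + x (F(x) = x + (4*(-4))*6 = x - 16*6 = x - 96 = -96 + x)
F((6*(-5))*(-2))*v(-12, m) = (-96 + (6*(-5))*(-2))*(-16 + 3*(-12)) = (-96 - 30*(-2))*(-16 - 36) = (-96 + 60)*(-52) = -36*(-52) = 1872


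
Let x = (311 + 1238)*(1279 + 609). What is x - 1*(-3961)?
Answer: 2928473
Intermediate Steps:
x = 2924512 (x = 1549*1888 = 2924512)
x - 1*(-3961) = 2924512 - 1*(-3961) = 2924512 + 3961 = 2928473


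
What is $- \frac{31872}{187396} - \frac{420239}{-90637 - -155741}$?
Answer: $- \frac{20206525583}{3050057296} \approx -6.625$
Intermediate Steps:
$- \frac{31872}{187396} - \frac{420239}{-90637 - -155741} = \left(-31872\right) \frac{1}{187396} - \frac{420239}{-90637 + 155741} = - \frac{7968}{46849} - \frac{420239}{65104} = - \frac{20206525583}{3050057296}$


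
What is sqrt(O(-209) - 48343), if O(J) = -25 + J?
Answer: I*sqrt(48577) ≈ 220.4*I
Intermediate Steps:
sqrt(O(-209) - 48343) = sqrt((-25 - 209) - 48343) = sqrt(-234 - 48343) = sqrt(-48577) = I*sqrt(48577)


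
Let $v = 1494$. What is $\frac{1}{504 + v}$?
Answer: $\frac{1}{1998} \approx 0.0005005$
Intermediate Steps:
$\frac{1}{504 + v} = \frac{1}{504 + 1494} = \frac{1}{1998}$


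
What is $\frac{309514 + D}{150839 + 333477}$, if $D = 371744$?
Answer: $\frac{340629}{242158} \approx 1.4066$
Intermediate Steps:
$\frac{309514 + D}{150839 + 333477} = \frac{309514 + 371744}{150839 + 333477} = \frac{681258}{484316} = 681258 \cdot \frac{1}{484316} = \frac{340629}{242158}$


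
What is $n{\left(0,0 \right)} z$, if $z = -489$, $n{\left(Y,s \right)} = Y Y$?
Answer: $0$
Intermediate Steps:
$n{\left(Y,s \right)} = Y^{2}$
$n{\left(0,0 \right)} z = 0^{2} \left(-489\right) = 0 \left(-489\right) = 0$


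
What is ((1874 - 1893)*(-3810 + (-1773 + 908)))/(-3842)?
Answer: -5225/226 ≈ -23.119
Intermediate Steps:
((1874 - 1893)*(-3810 + (-1773 + 908)))/(-3842) = -19*(-3810 - 865)*(-1/3842) = -19*(-4675)*(-1/3842) = 88825*(-1/3842) = -5225/226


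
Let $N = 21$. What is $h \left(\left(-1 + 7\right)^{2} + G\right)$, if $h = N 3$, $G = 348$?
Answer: $24192$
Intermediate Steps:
$h = 63$ ($h = 21 \cdot 3 = 63$)
$h \left(\left(-1 + 7\right)^{2} + G\right) = 63 \left(\left(-1 + 7\right)^{2} + 348\right) = 63 \left(6^{2} + 348\right) = 63 \left(36 + 348\right) = 63 \cdot 384 = 24192$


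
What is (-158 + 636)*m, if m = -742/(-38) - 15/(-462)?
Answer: 13677731/1463 ≈ 9349.1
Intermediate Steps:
m = 57229/2926 (m = -742*(-1/38) - 15*(-1/462) = 371/19 + 5/154 = 57229/2926 ≈ 19.559)
(-158 + 636)*m = (-158 + 636)*(57229/2926) = 478*(57229/2926) = 13677731/1463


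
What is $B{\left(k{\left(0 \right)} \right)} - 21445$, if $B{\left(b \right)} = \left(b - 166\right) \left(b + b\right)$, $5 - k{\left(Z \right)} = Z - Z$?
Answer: $-23055$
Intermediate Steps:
$k{\left(Z \right)} = 5$ ($k{\left(Z \right)} = 5 - \left(Z - Z\right) = 5 - 0 = 5 + 0 = 5$)
$B{\left(b \right)} = 2 b \left(-166 + b\right)$ ($B{\left(b \right)} = \left(-166 + b\right) 2 b = 2 b \left(-166 + b\right)$)
$B{\left(k{\left(0 \right)} \right)} - 21445 = 2 \cdot 5 \left(-166 + 5\right) - 21445 = 2 \cdot 5 \left(-161\right) - 21445 = -1610 - 21445 = -23055$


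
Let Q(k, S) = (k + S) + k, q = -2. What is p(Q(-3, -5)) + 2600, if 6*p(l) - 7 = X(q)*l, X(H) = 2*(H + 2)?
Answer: 15607/6 ≈ 2601.2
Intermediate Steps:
X(H) = 4 + 2*H (X(H) = 2*(2 + H) = 4 + 2*H)
Q(k, S) = S + 2*k (Q(k, S) = (S + k) + k = S + 2*k)
p(l) = 7/6 (p(l) = 7/6 + ((4 + 2*(-2))*l)/6 = 7/6 + ((4 - 4)*l)/6 = 7/6 + (0*l)/6 = 7/6 + (⅙)*0 = 7/6 + 0 = 7/6)
p(Q(-3, -5)) + 2600 = 7/6 + 2600 = 15607/6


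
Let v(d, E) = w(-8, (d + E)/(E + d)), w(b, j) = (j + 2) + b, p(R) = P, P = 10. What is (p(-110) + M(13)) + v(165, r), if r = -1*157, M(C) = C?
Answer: 18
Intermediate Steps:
r = -157
p(R) = 10
w(b, j) = 2 + b + j (w(b, j) = (2 + j) + b = 2 + b + j)
v(d, E) = -5 (v(d, E) = 2 - 8 + (d + E)/(E + d) = 2 - 8 + (E + d)/(E + d) = 2 - 8 + 1 = -5)
(p(-110) + M(13)) + v(165, r) = (10 + 13) - 5 = 23 - 5 = 18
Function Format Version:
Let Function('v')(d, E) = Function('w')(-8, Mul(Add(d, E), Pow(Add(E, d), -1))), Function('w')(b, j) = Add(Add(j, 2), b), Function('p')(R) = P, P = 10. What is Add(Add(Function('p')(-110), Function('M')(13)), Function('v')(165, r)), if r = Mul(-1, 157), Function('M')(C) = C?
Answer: 18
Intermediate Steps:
r = -157
Function('p')(R) = 10
Function('w')(b, j) = Add(2, b, j) (Function('w')(b, j) = Add(Add(2, j), b) = Add(2, b, j))
Function('v')(d, E) = -5 (Function('v')(d, E) = Add(2, -8, Mul(Add(d, E), Pow(Add(E, d), -1))) = Add(2, -8, Mul(Add(E, d), Pow(Add(E, d), -1))) = Add(2, -8, 1) = -5)
Add(Add(Function('p')(-110), Function('M')(13)), Function('v')(165, r)) = Add(Add(10, 13), -5) = Add(23, -5) = 18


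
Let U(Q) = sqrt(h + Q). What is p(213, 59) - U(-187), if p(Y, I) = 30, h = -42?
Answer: 30 - I*sqrt(229) ≈ 30.0 - 15.133*I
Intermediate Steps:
U(Q) = sqrt(-42 + Q)
p(213, 59) - U(-187) = 30 - sqrt(-42 - 187) = 30 - sqrt(-229) = 30 - I*sqrt(229)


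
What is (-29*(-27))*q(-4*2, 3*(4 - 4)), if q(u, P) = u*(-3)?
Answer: 18792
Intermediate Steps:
q(u, P) = -3*u
(-29*(-27))*q(-4*2, 3*(4 - 4)) = (-29*(-27))*(-(-12)*2) = 783*(-3*(-8)) = 783*24 = 18792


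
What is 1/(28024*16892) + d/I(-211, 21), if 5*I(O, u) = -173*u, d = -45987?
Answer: 36282318017371/573264885088 ≈ 63.291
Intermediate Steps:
I(O, u) = -173*u/5 (I(O, u) = (-173*u)/5 = -173*u/5)
1/(28024*16892) + d/I(-211, 21) = 1/(28024*16892) - 45987/((-173/5*21)) = (1/28024)*(1/16892) - 45987/(-3633/5) = 1/473381408 - 45987*(-5/3633) = 1/473381408 + 76645/1211 = 36282318017371/573264885088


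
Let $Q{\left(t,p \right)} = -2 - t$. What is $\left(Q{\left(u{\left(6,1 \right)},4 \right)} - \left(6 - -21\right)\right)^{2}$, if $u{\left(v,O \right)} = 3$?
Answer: $1024$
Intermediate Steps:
$\left(Q{\left(u{\left(6,1 \right)},4 \right)} - \left(6 - -21\right)\right)^{2} = \left(\left(-2 - 3\right) - \left(6 - -21\right)\right)^{2} = \left(\left(-2 - 3\right) - 27\right)^{2} = \left(-5 - 27\right)^{2} = \left(-32\right)^{2} = 1024$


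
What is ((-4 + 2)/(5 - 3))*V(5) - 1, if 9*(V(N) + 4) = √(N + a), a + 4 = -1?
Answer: 3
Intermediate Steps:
a = -5 (a = -4 - 1 = -5)
V(N) = -4 + √(-5 + N)/9 (V(N) = -4 + √(N - 5)/9 = -4 + √(-5 + N)/9)
((-4 + 2)/(5 - 3))*V(5) - 1 = ((-4 + 2)/(5 - 3))*(-4 + √(-5 + 5)/9) - 1 = (-2/2)*(-4 + √0/9) - 1 = (-2*½)*(-4 + (⅑)*0) - 1 = -(-4 + 0) - 1 = -1*(-4) - 1 = 4 - 1 = 3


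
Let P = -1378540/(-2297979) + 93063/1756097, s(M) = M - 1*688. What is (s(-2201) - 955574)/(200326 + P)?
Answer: -351622958478500079/73492091348408545 ≈ -4.7845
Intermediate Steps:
s(M) = -688 + M (s(M) = M - 688 = -688 + M)
P = 2634706778057/4035474027963 (P = -1378540*(-1/2297979) + 93063*(1/1756097) = 1378540/2297979 + 93063/1756097 = 2634706778057/4035474027963 ≈ 0.65289)
(s(-2201) - 955574)/(200326 + P) = ((-688 - 2201) - 955574)/(200326 + 2634706778057/4035474027963) = (-2889 - 955574)/(808413004832493995/4035474027963) = -958463*4035474027963/808413004832493995 = -351622958478500079/73492091348408545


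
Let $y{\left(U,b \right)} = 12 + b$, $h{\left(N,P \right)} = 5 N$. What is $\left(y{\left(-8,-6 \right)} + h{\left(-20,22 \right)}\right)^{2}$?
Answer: $8836$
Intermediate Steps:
$\left(y{\left(-8,-6 \right)} + h{\left(-20,22 \right)}\right)^{2} = \left(\left(12 - 6\right) + 5 \left(-20\right)\right)^{2} = \left(6 - 100\right)^{2} = \left(-94\right)^{2} = 8836$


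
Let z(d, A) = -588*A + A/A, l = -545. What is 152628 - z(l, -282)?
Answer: -13189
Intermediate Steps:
z(d, A) = 1 - 588*A (z(d, A) = -588*A + 1 = 1 - 588*A)
152628 - z(l, -282) = 152628 - (1 - 588*(-282)) = 152628 - (1 + 165816) = 152628 - 1*165817 = 152628 - 165817 = -13189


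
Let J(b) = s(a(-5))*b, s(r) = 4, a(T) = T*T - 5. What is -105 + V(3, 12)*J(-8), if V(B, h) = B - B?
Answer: -105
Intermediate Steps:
a(T) = -5 + T**2 (a(T) = T**2 - 5 = -5 + T**2)
V(B, h) = 0
J(b) = 4*b
-105 + V(3, 12)*J(-8) = -105 + 0*(4*(-8)) = -105 + 0*(-32) = -105 + 0 = -105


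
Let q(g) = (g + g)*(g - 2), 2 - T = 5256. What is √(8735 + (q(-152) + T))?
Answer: √50297 ≈ 224.27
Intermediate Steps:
T = -5254 (T = 2 - 1*5256 = 2 - 5256 = -5254)
q(g) = 2*g*(-2 + g) (q(g) = (2*g)*(-2 + g) = 2*g*(-2 + g))
√(8735 + (q(-152) + T)) = √(8735 + (2*(-152)*(-2 - 152) - 5254)) = √(8735 + (2*(-152)*(-154) - 5254)) = √(8735 + (46816 - 5254)) = √(8735 + 41562) = √50297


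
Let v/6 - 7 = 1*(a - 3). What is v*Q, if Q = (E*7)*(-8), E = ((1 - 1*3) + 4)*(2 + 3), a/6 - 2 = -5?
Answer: 47040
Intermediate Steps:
a = -18 (a = 12 + 6*(-5) = 12 - 30 = -18)
E = 10 (E = ((1 - 3) + 4)*5 = (-2 + 4)*5 = 2*5 = 10)
v = -84 (v = 42 + 6*(1*(-18 - 3)) = 42 + 6*(1*(-21)) = 42 + 6*(-21) = 42 - 126 = -84)
Q = -560 (Q = (10*7)*(-8) = 70*(-8) = -560)
v*Q = -84*(-560) = 47040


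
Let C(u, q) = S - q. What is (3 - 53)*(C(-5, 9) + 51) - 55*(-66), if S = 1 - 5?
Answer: 1730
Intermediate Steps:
S = -4
C(u, q) = -4 - q
(3 - 53)*(C(-5, 9) + 51) - 55*(-66) = (3 - 53)*((-4 - 1*9) + 51) - 55*(-66) = -50*((-4 - 9) + 51) + 3630 = -50*(-13 + 51) + 3630 = -50*38 + 3630 = -1900 + 3630 = 1730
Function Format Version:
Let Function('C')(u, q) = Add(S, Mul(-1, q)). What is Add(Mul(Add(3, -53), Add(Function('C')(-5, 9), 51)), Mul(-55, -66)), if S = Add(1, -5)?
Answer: 1730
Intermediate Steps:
S = -4
Function('C')(u, q) = Add(-4, Mul(-1, q))
Add(Mul(Add(3, -53), Add(Function('C')(-5, 9), 51)), Mul(-55, -66)) = Add(Mul(Add(3, -53), Add(Add(-4, Mul(-1, 9)), 51)), Mul(-55, -66)) = Add(Mul(-50, Add(Add(-4, -9), 51)), 3630) = Add(Mul(-50, Add(-13, 51)), 3630) = Add(Mul(-50, 38), 3630) = Add(-1900, 3630) = 1730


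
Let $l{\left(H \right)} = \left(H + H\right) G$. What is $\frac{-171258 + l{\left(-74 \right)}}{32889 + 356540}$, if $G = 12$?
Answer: $- \frac{173034}{389429} \approx -0.44433$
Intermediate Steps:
$l{\left(H \right)} = 24 H$ ($l{\left(H \right)} = \left(H + H\right) 12 = 2 H 12 = 24 H$)
$\frac{-171258 + l{\left(-74 \right)}}{32889 + 356540} = \frac{-171258 + 24 \left(-74\right)}{32889 + 356540} = \frac{-171258 - 1776}{389429} = \left(-173034\right) \frac{1}{389429} = - \frac{173034}{389429}$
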